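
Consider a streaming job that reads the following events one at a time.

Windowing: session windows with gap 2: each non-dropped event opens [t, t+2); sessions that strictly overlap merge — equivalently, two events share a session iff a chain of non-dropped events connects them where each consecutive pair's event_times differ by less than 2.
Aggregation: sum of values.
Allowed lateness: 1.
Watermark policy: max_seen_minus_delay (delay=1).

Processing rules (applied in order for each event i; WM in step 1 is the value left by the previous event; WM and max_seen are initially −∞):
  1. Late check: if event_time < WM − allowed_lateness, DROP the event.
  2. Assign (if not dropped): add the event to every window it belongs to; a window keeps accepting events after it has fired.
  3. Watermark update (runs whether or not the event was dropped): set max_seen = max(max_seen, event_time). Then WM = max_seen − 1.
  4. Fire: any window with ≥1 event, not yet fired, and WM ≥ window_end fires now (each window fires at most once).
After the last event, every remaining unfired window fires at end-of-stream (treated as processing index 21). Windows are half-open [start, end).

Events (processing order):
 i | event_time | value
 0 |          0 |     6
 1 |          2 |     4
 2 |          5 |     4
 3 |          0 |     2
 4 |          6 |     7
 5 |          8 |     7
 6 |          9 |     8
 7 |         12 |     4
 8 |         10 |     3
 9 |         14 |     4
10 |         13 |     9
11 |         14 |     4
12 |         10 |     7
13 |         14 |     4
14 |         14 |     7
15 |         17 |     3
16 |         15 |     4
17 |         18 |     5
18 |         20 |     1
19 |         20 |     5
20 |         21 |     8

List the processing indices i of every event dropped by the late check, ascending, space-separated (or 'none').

3 12

i=0 t=0 v=6: → [0,2); WM=-1
i=1 t=2 v=4: → [2,4); WM=1
i=2 t=5 v=4: → [5,7); WM=4
i=3 t=0 v=2: DROP (t<4-1); WM=4
i=4 t=6 v=7: → [5,8); WM=5
i=5 t=8 v=7: → [8,10); WM=7
i=6 t=9 v=8: → [8,11); WM=8
i=7 t=12 v=4: → [12,14); WM=11
i=8 t=10 v=3: → [8,12); WM=11
i=9 t=14 v=4: → [14,16); WM=13
i=10 t=13 v=9: → [12,16); WM=13
i=11 t=14 v=4: → [12,16); WM=13
i=12 t=10 v=7: DROP (t<13-1); WM=13
i=13 t=14 v=4: → [12,16); WM=13
i=14 t=14 v=7: → [12,16); WM=13
i=15 t=17 v=3: → [17,19); WM=16
i=16 t=15 v=4: → [12,17); WM=16
i=17 t=18 v=5: → [17,20); WM=17
i=18 t=20 v=1: → [20,22); WM=19
i=19 t=20 v=5: → [20,22); WM=19
i=20 t=21 v=8: → [20,23); WM=20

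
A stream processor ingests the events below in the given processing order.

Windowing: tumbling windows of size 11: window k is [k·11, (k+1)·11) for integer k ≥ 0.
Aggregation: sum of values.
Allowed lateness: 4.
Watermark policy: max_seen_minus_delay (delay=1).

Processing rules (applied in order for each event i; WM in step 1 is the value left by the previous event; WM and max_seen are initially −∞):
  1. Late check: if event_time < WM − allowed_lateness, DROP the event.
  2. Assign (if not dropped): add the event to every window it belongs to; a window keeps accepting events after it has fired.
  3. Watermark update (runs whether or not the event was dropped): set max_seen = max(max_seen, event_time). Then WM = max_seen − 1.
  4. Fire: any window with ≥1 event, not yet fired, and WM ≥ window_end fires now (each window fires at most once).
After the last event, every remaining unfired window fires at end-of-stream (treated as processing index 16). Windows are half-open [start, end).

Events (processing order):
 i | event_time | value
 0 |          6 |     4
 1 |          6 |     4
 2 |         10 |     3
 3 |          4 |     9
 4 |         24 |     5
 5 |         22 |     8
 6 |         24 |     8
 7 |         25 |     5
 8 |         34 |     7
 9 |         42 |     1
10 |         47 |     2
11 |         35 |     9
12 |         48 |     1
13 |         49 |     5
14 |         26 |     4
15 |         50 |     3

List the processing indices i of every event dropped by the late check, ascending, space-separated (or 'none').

i=0 t=6 v=4: → [0,11); WM=5
i=1 t=6 v=4: → [0,11); WM=5
i=2 t=10 v=3: → [0,11); WM=9
i=3 t=4 v=9: DROP (t<9-4); WM=9
i=4 t=24 v=5: → [22,33); WM=23; [0,11) fires=11
i=5 t=22 v=8: → [22,33); WM=23
i=6 t=24 v=8: → [22,33); WM=23
i=7 t=25 v=5: → [22,33); WM=24
i=8 t=34 v=7: → [33,44); WM=33; [22,33) fires=26
i=9 t=42 v=1: → [33,44); WM=41
i=10 t=47 v=2: → [44,55); WM=46; [33,44) fires=8
i=11 t=35 v=9: DROP (t<46-4); WM=46
i=12 t=48 v=1: → [44,55); WM=47
i=13 t=49 v=5: → [44,55); WM=48
i=14 t=26 v=4: DROP (t<48-4); WM=48
i=15 t=50 v=3: → [44,55); WM=49

3 11 14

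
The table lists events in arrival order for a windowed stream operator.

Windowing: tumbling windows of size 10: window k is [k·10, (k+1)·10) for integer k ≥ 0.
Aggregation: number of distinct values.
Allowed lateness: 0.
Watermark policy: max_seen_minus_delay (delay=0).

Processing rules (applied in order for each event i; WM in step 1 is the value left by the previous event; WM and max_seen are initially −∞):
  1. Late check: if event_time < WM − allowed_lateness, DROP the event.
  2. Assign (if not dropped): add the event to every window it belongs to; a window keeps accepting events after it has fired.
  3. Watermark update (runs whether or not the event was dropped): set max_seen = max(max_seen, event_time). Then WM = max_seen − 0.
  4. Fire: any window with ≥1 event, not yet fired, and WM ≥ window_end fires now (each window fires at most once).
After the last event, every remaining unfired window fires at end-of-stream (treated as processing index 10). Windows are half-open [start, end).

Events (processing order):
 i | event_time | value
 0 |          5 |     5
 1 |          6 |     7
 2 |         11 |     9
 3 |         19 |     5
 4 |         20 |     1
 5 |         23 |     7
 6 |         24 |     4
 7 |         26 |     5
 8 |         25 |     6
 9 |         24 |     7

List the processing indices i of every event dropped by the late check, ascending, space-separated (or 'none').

8 9

i=0 t=5 v=5: → [0,10); WM=5
i=1 t=6 v=7: → [0,10); WM=6
i=2 t=11 v=9: → [10,20); WM=11; [0,10) fires=2
i=3 t=19 v=5: → [10,20); WM=19
i=4 t=20 v=1: → [20,30); WM=20; [10,20) fires=2
i=5 t=23 v=7: → [20,30); WM=23
i=6 t=24 v=4: → [20,30); WM=24
i=7 t=26 v=5: → [20,30); WM=26
i=8 t=25 v=6: DROP (t<26-0); WM=26
i=9 t=24 v=7: DROP (t<26-0); WM=26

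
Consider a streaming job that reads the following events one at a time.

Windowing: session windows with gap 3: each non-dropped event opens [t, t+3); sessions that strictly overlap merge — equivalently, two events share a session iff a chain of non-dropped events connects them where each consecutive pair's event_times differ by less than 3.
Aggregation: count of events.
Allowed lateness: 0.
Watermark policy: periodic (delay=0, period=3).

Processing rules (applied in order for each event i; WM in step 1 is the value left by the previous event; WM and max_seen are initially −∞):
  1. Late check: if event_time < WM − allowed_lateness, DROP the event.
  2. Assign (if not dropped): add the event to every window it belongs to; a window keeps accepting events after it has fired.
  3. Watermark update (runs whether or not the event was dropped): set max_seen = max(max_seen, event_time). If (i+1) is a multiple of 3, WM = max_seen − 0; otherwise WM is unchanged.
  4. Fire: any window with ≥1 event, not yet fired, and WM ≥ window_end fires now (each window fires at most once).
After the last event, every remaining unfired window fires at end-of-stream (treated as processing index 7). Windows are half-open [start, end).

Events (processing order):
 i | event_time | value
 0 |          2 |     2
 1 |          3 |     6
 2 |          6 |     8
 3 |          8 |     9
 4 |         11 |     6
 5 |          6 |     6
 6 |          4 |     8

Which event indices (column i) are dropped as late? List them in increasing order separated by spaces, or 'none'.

6

i=0 t=2 v=2: → [2,5); WM=−∞
i=1 t=3 v=6: → [2,6); WM=−∞
i=2 t=6 v=8: → [6,9); WM=6
i=3 t=8 v=9: → [6,11); WM=6
i=4 t=11 v=6: → [11,14); WM=6
i=5 t=6 v=6: → [6,11); WM=11
i=6 t=4 v=8: DROP (t<11-0); WM=11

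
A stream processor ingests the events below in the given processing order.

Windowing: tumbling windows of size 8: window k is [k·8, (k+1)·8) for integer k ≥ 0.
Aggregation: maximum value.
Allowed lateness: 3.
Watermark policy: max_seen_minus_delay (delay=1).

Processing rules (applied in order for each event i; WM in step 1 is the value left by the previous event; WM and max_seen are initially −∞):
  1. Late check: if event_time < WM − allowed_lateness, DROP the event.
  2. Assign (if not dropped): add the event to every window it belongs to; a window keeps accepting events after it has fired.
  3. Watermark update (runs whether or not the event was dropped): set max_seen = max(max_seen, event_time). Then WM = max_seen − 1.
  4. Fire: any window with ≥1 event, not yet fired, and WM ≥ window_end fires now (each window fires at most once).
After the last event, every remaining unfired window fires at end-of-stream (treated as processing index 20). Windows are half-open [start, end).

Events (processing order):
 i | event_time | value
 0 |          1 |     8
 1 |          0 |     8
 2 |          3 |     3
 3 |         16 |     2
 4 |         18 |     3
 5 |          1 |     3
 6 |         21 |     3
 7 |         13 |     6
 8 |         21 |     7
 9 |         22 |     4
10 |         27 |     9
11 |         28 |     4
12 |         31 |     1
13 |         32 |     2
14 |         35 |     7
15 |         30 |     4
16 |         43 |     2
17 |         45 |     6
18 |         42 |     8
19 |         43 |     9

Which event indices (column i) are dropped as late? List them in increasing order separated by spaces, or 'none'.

5 7 15

i=0 t=1 v=8: → [0,8); WM=0
i=1 t=0 v=8: → [0,8); WM=0
i=2 t=3 v=3: → [0,8); WM=2
i=3 t=16 v=2: → [16,24); WM=15; [0,8) fires=8
i=4 t=18 v=3: → [16,24); WM=17
i=5 t=1 v=3: DROP (t<17-3); WM=17
i=6 t=21 v=3: → [16,24); WM=20
i=7 t=13 v=6: DROP (t<20-3); WM=20
i=8 t=21 v=7: → [16,24); WM=20
i=9 t=22 v=4: → [16,24); WM=21
i=10 t=27 v=9: → [24,32); WM=26; [16,24) fires=7
i=11 t=28 v=4: → [24,32); WM=27
i=12 t=31 v=1: → [24,32); WM=30
i=13 t=32 v=2: → [32,40); WM=31
i=14 t=35 v=7: → [32,40); WM=34; [24,32) fires=9
i=15 t=30 v=4: DROP (t<34-3); WM=34
i=16 t=43 v=2: → [40,48); WM=42; [32,40) fires=7
i=17 t=45 v=6: → [40,48); WM=44
i=18 t=42 v=8: → [40,48); WM=44
i=19 t=43 v=9: → [40,48); WM=44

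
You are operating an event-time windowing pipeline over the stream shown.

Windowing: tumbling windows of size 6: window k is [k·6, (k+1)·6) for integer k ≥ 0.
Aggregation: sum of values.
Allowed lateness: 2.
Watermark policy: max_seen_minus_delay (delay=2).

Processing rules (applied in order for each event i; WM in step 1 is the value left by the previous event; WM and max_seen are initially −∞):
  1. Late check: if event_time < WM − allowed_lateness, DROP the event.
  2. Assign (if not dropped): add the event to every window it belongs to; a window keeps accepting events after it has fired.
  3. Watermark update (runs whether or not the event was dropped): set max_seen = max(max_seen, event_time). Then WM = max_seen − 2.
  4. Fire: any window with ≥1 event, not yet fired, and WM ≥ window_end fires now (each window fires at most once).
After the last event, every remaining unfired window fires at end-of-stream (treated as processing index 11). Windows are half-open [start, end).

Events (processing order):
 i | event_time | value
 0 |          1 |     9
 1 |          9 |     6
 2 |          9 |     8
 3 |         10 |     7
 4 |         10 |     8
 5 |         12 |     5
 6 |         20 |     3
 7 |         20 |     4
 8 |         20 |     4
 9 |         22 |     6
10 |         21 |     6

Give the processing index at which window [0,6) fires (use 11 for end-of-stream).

i=0 t=1 v=9: → [0,6); WM=-1
i=1 t=9 v=6: → [6,12); WM=7; [0,6) fires=9
i=2 t=9 v=8: → [6,12); WM=7
i=3 t=10 v=7: → [6,12); WM=8
i=4 t=10 v=8: → [6,12); WM=8
i=5 t=12 v=5: → [12,18); WM=10
i=6 t=20 v=3: → [18,24); WM=18; [6,12) fires=29 [12,18) fires=5
i=7 t=20 v=4: → [18,24); WM=18
i=8 t=20 v=4: → [18,24); WM=18
i=9 t=22 v=6: → [18,24); WM=20
i=10 t=21 v=6: → [18,24); WM=20

1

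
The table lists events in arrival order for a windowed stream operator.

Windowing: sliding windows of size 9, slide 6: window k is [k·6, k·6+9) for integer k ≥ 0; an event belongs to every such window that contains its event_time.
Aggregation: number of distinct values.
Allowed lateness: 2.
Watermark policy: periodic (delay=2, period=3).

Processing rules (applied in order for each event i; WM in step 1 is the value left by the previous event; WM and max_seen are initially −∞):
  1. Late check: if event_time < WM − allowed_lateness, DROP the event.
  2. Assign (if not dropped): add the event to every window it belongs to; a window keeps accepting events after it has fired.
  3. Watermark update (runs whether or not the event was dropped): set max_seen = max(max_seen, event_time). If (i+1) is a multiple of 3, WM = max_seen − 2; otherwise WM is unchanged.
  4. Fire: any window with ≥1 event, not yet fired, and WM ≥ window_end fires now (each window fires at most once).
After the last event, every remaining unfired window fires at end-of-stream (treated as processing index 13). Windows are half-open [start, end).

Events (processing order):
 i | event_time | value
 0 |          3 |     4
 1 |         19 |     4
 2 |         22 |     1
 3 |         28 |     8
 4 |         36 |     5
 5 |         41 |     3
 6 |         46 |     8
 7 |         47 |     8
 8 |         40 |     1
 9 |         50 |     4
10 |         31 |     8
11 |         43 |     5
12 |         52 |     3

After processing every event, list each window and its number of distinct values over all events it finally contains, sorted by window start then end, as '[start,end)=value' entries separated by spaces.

i=0 t=3 v=4: → [0,9); WM=−∞
i=1 t=19 v=4: → [18,27),[12,21); WM=−∞
i=2 t=22 v=1: → [18,27); WM=20; [0,9) fires=1
i=3 t=28 v=8: → [24,33); WM=20
i=4 t=36 v=5: → [36,45),[30,39); WM=20
i=5 t=41 v=3: → [36,45); WM=39; [12,21) fires=1 [18,27) fires=2 [24,33) fires=1 [30,39) fires=1
i=6 t=46 v=8: → [42,51); WM=39
i=7 t=47 v=8: → [42,51); WM=39
i=8 t=40 v=1: → [36,45); WM=45; [36,45) fires=3
i=9 t=50 v=4: → [48,57),[42,51); WM=45
i=10 t=31 v=8: DROP (t<45-2); WM=45
i=11 t=43 v=5: → [42,51),[36,45); WM=48
i=12 t=52 v=3: → [48,57); WM=48

[0,9)=1 [12,21)=1 [18,27)=2 [24,33)=1 [30,39)=1 [36,45)=3 [42,51)=3 [48,57)=2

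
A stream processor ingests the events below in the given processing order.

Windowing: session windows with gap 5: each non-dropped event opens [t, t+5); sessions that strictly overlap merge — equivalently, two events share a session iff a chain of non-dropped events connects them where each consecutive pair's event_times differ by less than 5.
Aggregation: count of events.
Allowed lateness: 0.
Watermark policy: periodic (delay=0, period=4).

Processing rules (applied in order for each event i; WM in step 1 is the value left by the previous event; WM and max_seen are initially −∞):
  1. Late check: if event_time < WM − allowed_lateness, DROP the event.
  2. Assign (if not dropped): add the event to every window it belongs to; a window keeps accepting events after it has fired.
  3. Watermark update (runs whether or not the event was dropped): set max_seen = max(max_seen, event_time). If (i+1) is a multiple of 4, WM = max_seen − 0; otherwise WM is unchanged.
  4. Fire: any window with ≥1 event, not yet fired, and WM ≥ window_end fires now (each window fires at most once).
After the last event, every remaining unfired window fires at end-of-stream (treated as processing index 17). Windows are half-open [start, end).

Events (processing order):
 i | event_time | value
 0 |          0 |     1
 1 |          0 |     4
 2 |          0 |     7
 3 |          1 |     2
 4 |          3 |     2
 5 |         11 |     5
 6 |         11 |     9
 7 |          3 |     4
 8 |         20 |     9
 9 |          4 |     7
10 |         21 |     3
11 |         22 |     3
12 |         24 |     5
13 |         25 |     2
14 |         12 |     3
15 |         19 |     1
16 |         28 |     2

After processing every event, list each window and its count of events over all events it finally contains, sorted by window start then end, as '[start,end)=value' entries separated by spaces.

[0,8)=6 [11,16)=2 [20,33)=6

i=0 t=0 v=1: → [0,5); WM=−∞
i=1 t=0 v=4: → [0,5); WM=−∞
i=2 t=0 v=7: → [0,5); WM=−∞
i=3 t=1 v=2: → [0,6); WM=1
i=4 t=3 v=2: → [0,8); WM=1
i=5 t=11 v=5: → [11,16); WM=1
i=6 t=11 v=9: → [11,16); WM=1
i=7 t=3 v=4: → [0,8); WM=11
i=8 t=20 v=9: → [20,25); WM=11
i=9 t=4 v=7: DROP (t<11-0); WM=11
i=10 t=21 v=3: → [20,26); WM=11
i=11 t=22 v=3: → [20,27); WM=22
i=12 t=24 v=5: → [20,29); WM=22
i=13 t=25 v=2: → [20,30); WM=22
i=14 t=12 v=3: DROP (t<22-0); WM=22
i=15 t=19 v=1: DROP (t<22-0); WM=25
i=16 t=28 v=2: → [20,33); WM=25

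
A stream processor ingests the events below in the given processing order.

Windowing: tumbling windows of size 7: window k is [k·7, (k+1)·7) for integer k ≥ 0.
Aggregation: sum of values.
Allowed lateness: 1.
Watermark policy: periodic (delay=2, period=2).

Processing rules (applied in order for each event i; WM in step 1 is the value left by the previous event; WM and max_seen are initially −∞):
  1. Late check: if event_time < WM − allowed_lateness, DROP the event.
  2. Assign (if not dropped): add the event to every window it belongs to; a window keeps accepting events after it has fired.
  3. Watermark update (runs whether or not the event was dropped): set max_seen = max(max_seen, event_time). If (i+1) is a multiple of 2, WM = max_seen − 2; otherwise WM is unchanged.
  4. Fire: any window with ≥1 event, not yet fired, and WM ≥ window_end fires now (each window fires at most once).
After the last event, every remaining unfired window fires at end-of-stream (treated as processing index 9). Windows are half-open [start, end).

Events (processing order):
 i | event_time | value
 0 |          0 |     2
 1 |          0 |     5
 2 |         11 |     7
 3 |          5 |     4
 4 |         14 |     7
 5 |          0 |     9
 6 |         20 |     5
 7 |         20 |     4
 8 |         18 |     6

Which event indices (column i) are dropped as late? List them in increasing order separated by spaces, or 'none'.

i=0 t=0 v=2: → [0,7); WM=−∞
i=1 t=0 v=5: → [0,7); WM=-2
i=2 t=11 v=7: → [7,14); WM=-2
i=3 t=5 v=4: → [0,7); WM=9; [0,7) fires=11
i=4 t=14 v=7: → [14,21); WM=9
i=5 t=0 v=9: DROP (t<9-1); WM=12
i=6 t=20 v=5: → [14,21); WM=12
i=7 t=20 v=4: → [14,21); WM=18; [7,14) fires=7
i=8 t=18 v=6: → [14,21); WM=18

5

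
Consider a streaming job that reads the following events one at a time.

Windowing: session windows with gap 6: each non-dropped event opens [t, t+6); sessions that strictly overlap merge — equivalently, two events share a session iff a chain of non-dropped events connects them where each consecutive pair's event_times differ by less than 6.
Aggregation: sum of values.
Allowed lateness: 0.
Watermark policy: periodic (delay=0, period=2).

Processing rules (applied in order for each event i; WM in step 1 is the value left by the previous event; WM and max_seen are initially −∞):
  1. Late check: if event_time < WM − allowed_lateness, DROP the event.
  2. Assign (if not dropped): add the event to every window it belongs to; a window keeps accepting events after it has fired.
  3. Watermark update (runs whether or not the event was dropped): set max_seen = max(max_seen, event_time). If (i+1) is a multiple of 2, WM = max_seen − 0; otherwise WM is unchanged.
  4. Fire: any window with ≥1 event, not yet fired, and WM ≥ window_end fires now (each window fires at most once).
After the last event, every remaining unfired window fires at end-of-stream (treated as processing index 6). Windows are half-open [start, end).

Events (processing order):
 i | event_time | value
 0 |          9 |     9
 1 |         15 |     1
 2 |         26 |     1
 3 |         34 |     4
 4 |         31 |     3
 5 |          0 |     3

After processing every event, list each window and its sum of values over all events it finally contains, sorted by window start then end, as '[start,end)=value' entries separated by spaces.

[9,15)=9 [15,21)=1 [26,32)=1 [34,40)=4

i=0 t=9 v=9: → [9,15); WM=−∞
i=1 t=15 v=1: → [15,21); WM=15
i=2 t=26 v=1: → [26,32); WM=15
i=3 t=34 v=4: → [34,40); WM=34
i=4 t=31 v=3: DROP (t<34-0); WM=34
i=5 t=0 v=3: DROP (t<34-0); WM=34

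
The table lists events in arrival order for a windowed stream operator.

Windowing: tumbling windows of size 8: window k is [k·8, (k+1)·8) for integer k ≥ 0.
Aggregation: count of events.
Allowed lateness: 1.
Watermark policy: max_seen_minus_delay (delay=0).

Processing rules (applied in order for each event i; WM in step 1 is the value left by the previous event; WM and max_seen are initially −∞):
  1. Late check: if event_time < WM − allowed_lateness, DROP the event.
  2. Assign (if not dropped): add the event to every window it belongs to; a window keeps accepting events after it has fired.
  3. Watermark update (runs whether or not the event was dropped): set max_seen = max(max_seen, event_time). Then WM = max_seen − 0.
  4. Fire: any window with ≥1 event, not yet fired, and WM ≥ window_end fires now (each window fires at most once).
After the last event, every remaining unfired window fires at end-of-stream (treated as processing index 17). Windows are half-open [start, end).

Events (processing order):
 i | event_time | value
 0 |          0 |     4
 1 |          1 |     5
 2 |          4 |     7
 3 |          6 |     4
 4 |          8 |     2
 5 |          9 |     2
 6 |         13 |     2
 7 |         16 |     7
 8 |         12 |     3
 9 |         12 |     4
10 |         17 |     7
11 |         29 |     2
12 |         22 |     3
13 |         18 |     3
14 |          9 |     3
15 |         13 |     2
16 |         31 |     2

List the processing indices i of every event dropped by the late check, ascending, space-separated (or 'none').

8 9 12 13 14 15

i=0 t=0 v=4: → [0,8); WM=0
i=1 t=1 v=5: → [0,8); WM=1
i=2 t=4 v=7: → [0,8); WM=4
i=3 t=6 v=4: → [0,8); WM=6
i=4 t=8 v=2: → [8,16); WM=8; [0,8) fires=4
i=5 t=9 v=2: → [8,16); WM=9
i=6 t=13 v=2: → [8,16); WM=13
i=7 t=16 v=7: → [16,24); WM=16; [8,16) fires=3
i=8 t=12 v=3: DROP (t<16-1); WM=16
i=9 t=12 v=4: DROP (t<16-1); WM=16
i=10 t=17 v=7: → [16,24); WM=17
i=11 t=29 v=2: → [24,32); WM=29; [16,24) fires=2
i=12 t=22 v=3: DROP (t<29-1); WM=29
i=13 t=18 v=3: DROP (t<29-1); WM=29
i=14 t=9 v=3: DROP (t<29-1); WM=29
i=15 t=13 v=2: DROP (t<29-1); WM=29
i=16 t=31 v=2: → [24,32); WM=31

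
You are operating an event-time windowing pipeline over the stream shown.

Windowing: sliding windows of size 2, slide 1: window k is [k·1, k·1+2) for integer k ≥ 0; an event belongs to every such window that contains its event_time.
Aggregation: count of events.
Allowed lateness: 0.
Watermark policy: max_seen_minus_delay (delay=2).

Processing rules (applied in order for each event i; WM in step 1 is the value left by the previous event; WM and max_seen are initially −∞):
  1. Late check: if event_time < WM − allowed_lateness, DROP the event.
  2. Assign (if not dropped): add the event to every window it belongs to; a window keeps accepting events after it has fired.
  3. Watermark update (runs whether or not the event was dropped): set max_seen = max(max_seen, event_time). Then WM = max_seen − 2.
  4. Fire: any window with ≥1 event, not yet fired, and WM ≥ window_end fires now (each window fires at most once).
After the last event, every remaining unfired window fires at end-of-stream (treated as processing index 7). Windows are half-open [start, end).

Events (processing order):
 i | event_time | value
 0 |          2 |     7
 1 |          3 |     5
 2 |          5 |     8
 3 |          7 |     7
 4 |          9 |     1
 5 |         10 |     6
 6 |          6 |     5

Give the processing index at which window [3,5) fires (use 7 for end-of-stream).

3

i=0 t=2 v=7: → [2,4),[1,3); WM=0
i=1 t=3 v=5: → [3,5),[2,4); WM=1
i=2 t=5 v=8: → [5,7),[4,6); WM=3; [1,3) fires=1
i=3 t=7 v=7: → [7,9),[6,8); WM=5; [2,4) fires=2 [3,5) fires=1
i=4 t=9 v=1: → [9,11),[8,10); WM=7; [4,6) fires=1 [5,7) fires=1
i=5 t=10 v=6: → [10,12),[9,11); WM=8; [6,8) fires=1
i=6 t=6 v=5: DROP (t<8-0); WM=8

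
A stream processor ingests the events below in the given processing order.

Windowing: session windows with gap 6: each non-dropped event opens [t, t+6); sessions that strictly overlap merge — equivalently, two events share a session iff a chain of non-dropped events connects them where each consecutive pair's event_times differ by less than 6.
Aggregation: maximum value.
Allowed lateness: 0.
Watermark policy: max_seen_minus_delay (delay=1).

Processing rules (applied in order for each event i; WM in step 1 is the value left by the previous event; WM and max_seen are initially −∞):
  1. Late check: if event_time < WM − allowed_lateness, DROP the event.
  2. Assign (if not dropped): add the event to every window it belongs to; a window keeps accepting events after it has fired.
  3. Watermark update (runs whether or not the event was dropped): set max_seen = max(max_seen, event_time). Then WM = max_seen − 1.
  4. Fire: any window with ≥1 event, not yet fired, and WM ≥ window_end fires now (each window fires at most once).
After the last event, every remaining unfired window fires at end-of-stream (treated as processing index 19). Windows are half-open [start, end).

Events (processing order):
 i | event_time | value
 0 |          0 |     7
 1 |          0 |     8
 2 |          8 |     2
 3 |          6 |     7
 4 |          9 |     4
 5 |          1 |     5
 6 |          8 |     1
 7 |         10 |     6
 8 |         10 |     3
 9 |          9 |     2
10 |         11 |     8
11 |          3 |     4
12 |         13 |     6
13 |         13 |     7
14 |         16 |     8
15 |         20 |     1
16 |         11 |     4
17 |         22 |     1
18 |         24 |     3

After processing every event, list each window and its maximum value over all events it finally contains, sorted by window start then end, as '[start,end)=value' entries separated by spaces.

i=0 t=0 v=7: → [0,6); WM=-1
i=1 t=0 v=8: → [0,6); WM=-1
i=2 t=8 v=2: → [8,14); WM=7
i=3 t=6 v=7: DROP (t<7-0); WM=7
i=4 t=9 v=4: → [8,15); WM=8
i=5 t=1 v=5: DROP (t<8-0); WM=8
i=6 t=8 v=1: → [8,15); WM=8
i=7 t=10 v=6: → [8,16); WM=9
i=8 t=10 v=3: → [8,16); WM=9
i=9 t=9 v=2: → [8,16); WM=9
i=10 t=11 v=8: → [8,17); WM=10
i=11 t=3 v=4: DROP (t<10-0); WM=10
i=12 t=13 v=6: → [8,19); WM=12
i=13 t=13 v=7: → [8,19); WM=12
i=14 t=16 v=8: → [8,22); WM=15
i=15 t=20 v=1: → [8,26); WM=19
i=16 t=11 v=4: DROP (t<19-0); WM=19
i=17 t=22 v=1: → [8,28); WM=21
i=18 t=24 v=3: → [8,30); WM=23

[0,6)=8 [8,30)=8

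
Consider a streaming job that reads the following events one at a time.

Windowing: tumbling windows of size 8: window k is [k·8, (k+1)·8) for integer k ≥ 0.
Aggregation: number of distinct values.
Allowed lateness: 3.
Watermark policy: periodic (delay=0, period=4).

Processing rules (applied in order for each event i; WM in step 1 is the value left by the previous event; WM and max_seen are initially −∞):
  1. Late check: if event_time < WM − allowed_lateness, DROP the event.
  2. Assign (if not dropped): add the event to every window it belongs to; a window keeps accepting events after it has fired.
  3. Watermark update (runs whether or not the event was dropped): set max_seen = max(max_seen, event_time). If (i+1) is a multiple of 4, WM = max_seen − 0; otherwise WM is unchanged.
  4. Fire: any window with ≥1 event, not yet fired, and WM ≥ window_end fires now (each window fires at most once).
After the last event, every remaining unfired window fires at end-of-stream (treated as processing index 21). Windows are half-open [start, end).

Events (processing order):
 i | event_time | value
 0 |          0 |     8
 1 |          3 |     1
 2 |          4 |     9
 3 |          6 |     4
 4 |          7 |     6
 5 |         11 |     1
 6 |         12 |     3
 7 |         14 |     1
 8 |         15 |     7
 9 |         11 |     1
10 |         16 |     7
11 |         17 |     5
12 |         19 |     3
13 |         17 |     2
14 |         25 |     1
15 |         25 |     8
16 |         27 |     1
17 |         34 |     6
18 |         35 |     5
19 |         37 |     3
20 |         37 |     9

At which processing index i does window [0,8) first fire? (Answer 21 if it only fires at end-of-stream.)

7

i=0 t=0 v=8: → [0,8); WM=−∞
i=1 t=3 v=1: → [0,8); WM=−∞
i=2 t=4 v=9: → [0,8); WM=−∞
i=3 t=6 v=4: → [0,8); WM=6
i=4 t=7 v=6: → [0,8); WM=6
i=5 t=11 v=1: → [8,16); WM=6
i=6 t=12 v=3: → [8,16); WM=6
i=7 t=14 v=1: → [8,16); WM=14; [0,8) fires=5
i=8 t=15 v=7: → [8,16); WM=14
i=9 t=11 v=1: → [8,16); WM=14
i=10 t=16 v=7: → [16,24); WM=14
i=11 t=17 v=5: → [16,24); WM=17; [8,16) fires=3
i=12 t=19 v=3: → [16,24); WM=17
i=13 t=17 v=2: → [16,24); WM=17
i=14 t=25 v=1: → [24,32); WM=17
i=15 t=25 v=8: → [24,32); WM=25; [16,24) fires=4
i=16 t=27 v=1: → [24,32); WM=25
i=17 t=34 v=6: → [32,40); WM=25
i=18 t=35 v=5: → [32,40); WM=25
i=19 t=37 v=3: → [32,40); WM=37; [24,32) fires=2
i=20 t=37 v=9: → [32,40); WM=37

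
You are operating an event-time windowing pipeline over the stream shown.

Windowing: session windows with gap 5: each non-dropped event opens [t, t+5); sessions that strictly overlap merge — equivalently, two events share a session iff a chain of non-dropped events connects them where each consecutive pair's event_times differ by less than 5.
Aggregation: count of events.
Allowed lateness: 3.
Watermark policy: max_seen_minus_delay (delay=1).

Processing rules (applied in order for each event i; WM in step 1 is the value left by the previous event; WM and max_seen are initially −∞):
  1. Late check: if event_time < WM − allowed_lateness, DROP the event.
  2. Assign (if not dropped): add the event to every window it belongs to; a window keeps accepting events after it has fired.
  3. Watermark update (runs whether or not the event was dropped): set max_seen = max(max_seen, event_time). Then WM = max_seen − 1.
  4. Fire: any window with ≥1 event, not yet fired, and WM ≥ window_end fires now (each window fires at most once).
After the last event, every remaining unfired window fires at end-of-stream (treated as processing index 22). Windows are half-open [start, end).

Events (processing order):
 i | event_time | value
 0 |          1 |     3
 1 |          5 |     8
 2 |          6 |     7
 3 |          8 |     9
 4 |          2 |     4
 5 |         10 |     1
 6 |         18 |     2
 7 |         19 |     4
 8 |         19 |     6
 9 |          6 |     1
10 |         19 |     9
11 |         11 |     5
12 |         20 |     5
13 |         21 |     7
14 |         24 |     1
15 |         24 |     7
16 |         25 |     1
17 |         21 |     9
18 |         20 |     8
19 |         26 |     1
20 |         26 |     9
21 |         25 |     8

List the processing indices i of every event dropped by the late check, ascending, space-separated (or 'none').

4 9 11 18

i=0 t=1 v=3: → [1,6); WM=0
i=1 t=5 v=8: → [1,10); WM=4
i=2 t=6 v=7: → [1,11); WM=5
i=3 t=8 v=9: → [1,13); WM=7
i=4 t=2 v=4: DROP (t<7-3); WM=7
i=5 t=10 v=1: → [1,15); WM=9
i=6 t=18 v=2: → [18,23); WM=17
i=7 t=19 v=4: → [18,24); WM=18
i=8 t=19 v=6: → [18,24); WM=18
i=9 t=6 v=1: DROP (t<18-3); WM=18
i=10 t=19 v=9: → [18,24); WM=18
i=11 t=11 v=5: DROP (t<18-3); WM=18
i=12 t=20 v=5: → [18,25); WM=19
i=13 t=21 v=7: → [18,26); WM=20
i=14 t=24 v=1: → [18,29); WM=23
i=15 t=24 v=7: → [18,29); WM=23
i=16 t=25 v=1: → [18,30); WM=24
i=17 t=21 v=9: → [18,30); WM=24
i=18 t=20 v=8: DROP (t<24-3); WM=24
i=19 t=26 v=1: → [18,31); WM=25
i=20 t=26 v=9: → [18,31); WM=25
i=21 t=25 v=8: → [18,31); WM=25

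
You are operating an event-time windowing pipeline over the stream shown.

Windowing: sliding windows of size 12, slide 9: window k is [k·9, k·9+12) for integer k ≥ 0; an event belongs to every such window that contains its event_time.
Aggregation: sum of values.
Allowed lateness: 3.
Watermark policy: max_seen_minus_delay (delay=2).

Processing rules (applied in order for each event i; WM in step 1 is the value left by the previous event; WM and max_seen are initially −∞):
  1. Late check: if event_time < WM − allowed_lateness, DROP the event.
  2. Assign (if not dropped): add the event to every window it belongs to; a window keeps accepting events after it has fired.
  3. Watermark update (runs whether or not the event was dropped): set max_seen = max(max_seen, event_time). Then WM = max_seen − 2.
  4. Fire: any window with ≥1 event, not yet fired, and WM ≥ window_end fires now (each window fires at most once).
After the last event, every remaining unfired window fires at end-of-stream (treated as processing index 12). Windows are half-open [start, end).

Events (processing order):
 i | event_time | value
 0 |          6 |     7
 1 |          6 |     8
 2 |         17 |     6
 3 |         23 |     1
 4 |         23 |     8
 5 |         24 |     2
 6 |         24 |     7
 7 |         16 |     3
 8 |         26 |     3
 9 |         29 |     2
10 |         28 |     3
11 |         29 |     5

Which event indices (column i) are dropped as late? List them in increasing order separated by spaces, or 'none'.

i=0 t=6 v=7: → [0,12); WM=4
i=1 t=6 v=8: → [0,12); WM=4
i=2 t=17 v=6: → [9,21); WM=15; [0,12) fires=15
i=3 t=23 v=1: → [18,30); WM=21; [9,21) fires=6
i=4 t=23 v=8: → [18,30); WM=21
i=5 t=24 v=2: → [18,30); WM=22
i=6 t=24 v=7: → [18,30); WM=22
i=7 t=16 v=3: DROP (t<22-3); WM=22
i=8 t=26 v=3: → [18,30); WM=24
i=9 t=29 v=2: → [27,39),[18,30); WM=27
i=10 t=28 v=3: → [27,39),[18,30); WM=27
i=11 t=29 v=5: → [27,39),[18,30); WM=27

7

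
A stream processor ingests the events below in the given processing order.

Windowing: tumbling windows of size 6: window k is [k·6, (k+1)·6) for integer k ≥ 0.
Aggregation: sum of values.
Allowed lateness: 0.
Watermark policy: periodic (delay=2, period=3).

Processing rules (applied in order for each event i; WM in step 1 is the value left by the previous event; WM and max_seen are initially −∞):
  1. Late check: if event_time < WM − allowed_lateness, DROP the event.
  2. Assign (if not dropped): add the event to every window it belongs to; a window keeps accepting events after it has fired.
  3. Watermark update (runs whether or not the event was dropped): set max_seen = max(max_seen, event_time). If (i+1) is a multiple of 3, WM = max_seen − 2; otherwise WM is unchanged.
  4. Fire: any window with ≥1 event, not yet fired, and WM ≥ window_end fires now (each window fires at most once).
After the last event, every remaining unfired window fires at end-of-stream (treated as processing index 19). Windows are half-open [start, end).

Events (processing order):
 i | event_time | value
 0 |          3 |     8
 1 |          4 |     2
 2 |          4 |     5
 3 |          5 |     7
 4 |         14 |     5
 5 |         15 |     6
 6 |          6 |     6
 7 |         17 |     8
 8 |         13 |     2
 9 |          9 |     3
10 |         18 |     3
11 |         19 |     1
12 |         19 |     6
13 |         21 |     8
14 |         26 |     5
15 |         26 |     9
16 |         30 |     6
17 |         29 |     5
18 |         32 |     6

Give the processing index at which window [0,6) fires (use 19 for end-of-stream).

i=0 t=3 v=8: → [0,6); WM=−∞
i=1 t=4 v=2: → [0,6); WM=−∞
i=2 t=4 v=5: → [0,6); WM=2
i=3 t=5 v=7: → [0,6); WM=2
i=4 t=14 v=5: → [12,18); WM=2
i=5 t=15 v=6: → [12,18); WM=13; [0,6) fires=22
i=6 t=6 v=6: DROP (t<13-0); WM=13
i=7 t=17 v=8: → [12,18); WM=13
i=8 t=13 v=2: → [12,18); WM=15
i=9 t=9 v=3: DROP (t<15-0); WM=15
i=10 t=18 v=3: → [18,24); WM=15
i=11 t=19 v=1: → [18,24); WM=17
i=12 t=19 v=6: → [18,24); WM=17
i=13 t=21 v=8: → [18,24); WM=17
i=14 t=26 v=5: → [24,30); WM=24; [12,18) fires=21 [18,24) fires=18
i=15 t=26 v=9: → [24,30); WM=24
i=16 t=30 v=6: → [30,36); WM=24
i=17 t=29 v=5: → [24,30); WM=28
i=18 t=32 v=6: → [30,36); WM=28

5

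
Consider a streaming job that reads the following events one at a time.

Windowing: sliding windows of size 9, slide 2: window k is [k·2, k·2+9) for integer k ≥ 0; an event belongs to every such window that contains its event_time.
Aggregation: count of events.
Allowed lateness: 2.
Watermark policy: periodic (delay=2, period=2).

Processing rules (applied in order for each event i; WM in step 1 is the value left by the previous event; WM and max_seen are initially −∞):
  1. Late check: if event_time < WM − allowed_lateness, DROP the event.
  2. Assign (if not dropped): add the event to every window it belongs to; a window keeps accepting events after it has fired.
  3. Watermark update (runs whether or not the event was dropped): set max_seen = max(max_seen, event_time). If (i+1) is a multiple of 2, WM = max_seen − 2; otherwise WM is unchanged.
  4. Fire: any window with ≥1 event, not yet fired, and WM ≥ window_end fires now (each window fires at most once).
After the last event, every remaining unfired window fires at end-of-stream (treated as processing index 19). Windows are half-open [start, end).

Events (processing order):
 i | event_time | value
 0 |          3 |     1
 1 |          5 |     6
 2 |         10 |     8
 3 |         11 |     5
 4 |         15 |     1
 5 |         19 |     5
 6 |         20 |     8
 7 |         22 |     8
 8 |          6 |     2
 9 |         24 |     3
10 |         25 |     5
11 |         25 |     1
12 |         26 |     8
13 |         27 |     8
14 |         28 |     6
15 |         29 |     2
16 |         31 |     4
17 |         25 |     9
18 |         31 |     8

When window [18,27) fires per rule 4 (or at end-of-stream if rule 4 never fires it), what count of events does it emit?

7

i=0 t=3 v=1: → [2,11),[0,9); WM=−∞
i=1 t=5 v=6: → [4,13),[2,11),[0,9); WM=3
i=2 t=10 v=8: → [10,19),[8,17),[6,15),[4,13),[2,11); WM=3
i=3 t=11 v=5: → [10,19),[8,17),[6,15),[4,13); WM=9; [0,9) fires=2
i=4 t=15 v=1: → [14,23),[12,21),[10,19),[8,17); WM=9
i=5 t=19 v=5: → [18,27),[16,25),[14,23),[12,21); WM=17; [2,11) fires=3 [4,13) fires=3 [6,15) fires=2 [8,17) fires=3
i=6 t=20 v=8: → [20,29),[18,27),[16,25),[14,23),[12,21); WM=17
i=7 t=22 v=8: → [22,31),[20,29),[18,27),[16,25),[14,23); WM=20; [10,19) fires=3
i=8 t=6 v=2: DROP (t<20-2); WM=20
i=9 t=24 v=3: → [24,33),[22,31),[20,29),[18,27),[16,25); WM=22; [12,21) fires=3
i=10 t=25 v=5: → [24,33),[22,31),[20,29),[18,27); WM=22
i=11 t=25 v=1: → [24,33),[22,31),[20,29),[18,27); WM=23; [14,23) fires=4
i=12 t=26 v=8: → [26,35),[24,33),[22,31),[20,29),[18,27); WM=23
i=13 t=27 v=8: → [26,35),[24,33),[22,31),[20,29); WM=25; [16,25) fires=4
i=14 t=28 v=6: → [28,37),[26,35),[24,33),[22,31),[20,29); WM=25
i=15 t=29 v=2: → [28,37),[26,35),[24,33),[22,31); WM=27; [18,27) fires=7
i=16 t=31 v=4: → [30,39),[28,37),[26,35),[24,33); WM=27
i=17 t=25 v=9: → [24,33),[22,31),[20,29),[18,27); WM=29; [20,29) fires=9
i=18 t=31 v=8: → [30,39),[28,37),[26,35),[24,33); WM=29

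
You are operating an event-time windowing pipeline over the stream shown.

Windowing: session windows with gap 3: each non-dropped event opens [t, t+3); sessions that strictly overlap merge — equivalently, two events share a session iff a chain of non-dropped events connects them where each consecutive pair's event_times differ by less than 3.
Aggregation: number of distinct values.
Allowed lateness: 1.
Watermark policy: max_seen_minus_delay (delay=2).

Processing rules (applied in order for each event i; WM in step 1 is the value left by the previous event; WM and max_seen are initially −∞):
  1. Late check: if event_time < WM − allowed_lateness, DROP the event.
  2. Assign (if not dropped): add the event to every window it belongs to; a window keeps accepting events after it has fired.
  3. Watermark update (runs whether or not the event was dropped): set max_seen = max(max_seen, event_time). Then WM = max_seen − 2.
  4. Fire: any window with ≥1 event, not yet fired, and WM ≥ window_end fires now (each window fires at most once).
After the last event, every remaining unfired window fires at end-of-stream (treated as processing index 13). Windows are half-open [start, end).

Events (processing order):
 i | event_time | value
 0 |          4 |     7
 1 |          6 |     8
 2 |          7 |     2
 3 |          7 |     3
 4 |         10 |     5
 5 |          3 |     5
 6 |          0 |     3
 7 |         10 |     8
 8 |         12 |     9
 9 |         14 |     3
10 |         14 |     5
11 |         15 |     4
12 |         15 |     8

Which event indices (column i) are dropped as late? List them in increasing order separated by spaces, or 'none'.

i=0 t=4 v=7: → [4,7); WM=2
i=1 t=6 v=8: → [4,9); WM=4
i=2 t=7 v=2: → [4,10); WM=5
i=3 t=7 v=3: → [4,10); WM=5
i=4 t=10 v=5: → [10,13); WM=8
i=5 t=3 v=5: DROP (t<8-1); WM=8
i=6 t=0 v=3: DROP (t<8-1); WM=8
i=7 t=10 v=8: → [10,13); WM=8
i=8 t=12 v=9: → [10,15); WM=10
i=9 t=14 v=3: → [10,17); WM=12
i=10 t=14 v=5: → [10,17); WM=12
i=11 t=15 v=4: → [10,18); WM=13
i=12 t=15 v=8: → [10,18); WM=13

5 6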